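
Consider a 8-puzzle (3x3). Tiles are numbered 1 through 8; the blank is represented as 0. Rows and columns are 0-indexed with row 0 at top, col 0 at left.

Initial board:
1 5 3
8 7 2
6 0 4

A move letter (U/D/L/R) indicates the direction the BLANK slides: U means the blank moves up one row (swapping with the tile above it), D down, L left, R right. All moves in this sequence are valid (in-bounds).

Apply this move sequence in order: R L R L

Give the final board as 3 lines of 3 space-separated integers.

After move 1 (R):
1 5 3
8 7 2
6 4 0

After move 2 (L):
1 5 3
8 7 2
6 0 4

After move 3 (R):
1 5 3
8 7 2
6 4 0

After move 4 (L):
1 5 3
8 7 2
6 0 4

Answer: 1 5 3
8 7 2
6 0 4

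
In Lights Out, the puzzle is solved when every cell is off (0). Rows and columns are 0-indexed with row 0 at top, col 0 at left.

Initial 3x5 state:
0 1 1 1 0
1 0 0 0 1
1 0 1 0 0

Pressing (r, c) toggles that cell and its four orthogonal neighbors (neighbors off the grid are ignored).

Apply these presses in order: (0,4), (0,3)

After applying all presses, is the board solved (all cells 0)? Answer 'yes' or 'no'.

After press 1 at (0,4):
0 1 1 0 1
1 0 0 0 0
1 0 1 0 0

After press 2 at (0,3):
0 1 0 1 0
1 0 0 1 0
1 0 1 0 0

Lights still on: 6

Answer: no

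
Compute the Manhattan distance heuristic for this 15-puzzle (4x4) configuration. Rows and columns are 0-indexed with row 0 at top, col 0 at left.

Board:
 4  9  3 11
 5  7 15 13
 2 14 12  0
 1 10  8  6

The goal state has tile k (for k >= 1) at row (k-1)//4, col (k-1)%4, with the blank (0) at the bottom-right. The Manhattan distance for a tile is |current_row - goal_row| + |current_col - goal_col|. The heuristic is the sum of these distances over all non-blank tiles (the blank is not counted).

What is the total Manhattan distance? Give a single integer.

Tile 4: at (0,0), goal (0,3), distance |0-0|+|0-3| = 3
Tile 9: at (0,1), goal (2,0), distance |0-2|+|1-0| = 3
Tile 3: at (0,2), goal (0,2), distance |0-0|+|2-2| = 0
Tile 11: at (0,3), goal (2,2), distance |0-2|+|3-2| = 3
Tile 5: at (1,0), goal (1,0), distance |1-1|+|0-0| = 0
Tile 7: at (1,1), goal (1,2), distance |1-1|+|1-2| = 1
Tile 15: at (1,2), goal (3,2), distance |1-3|+|2-2| = 2
Tile 13: at (1,3), goal (3,0), distance |1-3|+|3-0| = 5
Tile 2: at (2,0), goal (0,1), distance |2-0|+|0-1| = 3
Tile 14: at (2,1), goal (3,1), distance |2-3|+|1-1| = 1
Tile 12: at (2,2), goal (2,3), distance |2-2|+|2-3| = 1
Tile 1: at (3,0), goal (0,0), distance |3-0|+|0-0| = 3
Tile 10: at (3,1), goal (2,1), distance |3-2|+|1-1| = 1
Tile 8: at (3,2), goal (1,3), distance |3-1|+|2-3| = 3
Tile 6: at (3,3), goal (1,1), distance |3-1|+|3-1| = 4
Sum: 3 + 3 + 0 + 3 + 0 + 1 + 2 + 5 + 3 + 1 + 1 + 3 + 1 + 3 + 4 = 33

Answer: 33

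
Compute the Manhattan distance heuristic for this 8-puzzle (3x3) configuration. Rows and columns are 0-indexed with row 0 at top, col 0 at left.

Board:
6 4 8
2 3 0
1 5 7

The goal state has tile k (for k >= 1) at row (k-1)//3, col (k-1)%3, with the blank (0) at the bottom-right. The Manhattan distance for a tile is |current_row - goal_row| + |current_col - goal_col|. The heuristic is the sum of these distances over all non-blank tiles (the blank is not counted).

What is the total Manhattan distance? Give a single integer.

Answer: 17

Derivation:
Tile 6: at (0,0), goal (1,2), distance |0-1|+|0-2| = 3
Tile 4: at (0,1), goal (1,0), distance |0-1|+|1-0| = 2
Tile 8: at (0,2), goal (2,1), distance |0-2|+|2-1| = 3
Tile 2: at (1,0), goal (0,1), distance |1-0|+|0-1| = 2
Tile 3: at (1,1), goal (0,2), distance |1-0|+|1-2| = 2
Tile 1: at (2,0), goal (0,0), distance |2-0|+|0-0| = 2
Tile 5: at (2,1), goal (1,1), distance |2-1|+|1-1| = 1
Tile 7: at (2,2), goal (2,0), distance |2-2|+|2-0| = 2
Sum: 3 + 2 + 3 + 2 + 2 + 2 + 1 + 2 = 17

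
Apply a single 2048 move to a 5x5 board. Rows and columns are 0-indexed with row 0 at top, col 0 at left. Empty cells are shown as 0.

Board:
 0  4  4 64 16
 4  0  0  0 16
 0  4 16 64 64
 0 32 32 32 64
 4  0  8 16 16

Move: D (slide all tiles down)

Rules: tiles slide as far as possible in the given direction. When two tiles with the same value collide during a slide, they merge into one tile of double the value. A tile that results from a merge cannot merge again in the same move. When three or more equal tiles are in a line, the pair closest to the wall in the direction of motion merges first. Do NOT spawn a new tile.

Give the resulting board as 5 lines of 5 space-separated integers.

Answer:   0   0   0   0   0
  0   0   4   0   0
  0   0  16 128  32
  0   8  32  32 128
  8  32   8  16  16

Derivation:
Slide down:
col 0: [0, 4, 0, 0, 4] -> [0, 0, 0, 0, 8]
col 1: [4, 0, 4, 32, 0] -> [0, 0, 0, 8, 32]
col 2: [4, 0, 16, 32, 8] -> [0, 4, 16, 32, 8]
col 3: [64, 0, 64, 32, 16] -> [0, 0, 128, 32, 16]
col 4: [16, 16, 64, 64, 16] -> [0, 0, 32, 128, 16]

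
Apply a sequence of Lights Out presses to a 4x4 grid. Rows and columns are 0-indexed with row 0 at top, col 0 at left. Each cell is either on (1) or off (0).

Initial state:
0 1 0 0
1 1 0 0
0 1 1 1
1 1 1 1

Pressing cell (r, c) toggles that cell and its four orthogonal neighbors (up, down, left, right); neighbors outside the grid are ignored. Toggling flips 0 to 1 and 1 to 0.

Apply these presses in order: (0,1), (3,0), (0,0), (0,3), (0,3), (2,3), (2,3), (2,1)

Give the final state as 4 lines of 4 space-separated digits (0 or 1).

After press 1 at (0,1):
1 0 1 0
1 0 0 0
0 1 1 1
1 1 1 1

After press 2 at (3,0):
1 0 1 0
1 0 0 0
1 1 1 1
0 0 1 1

After press 3 at (0,0):
0 1 1 0
0 0 0 0
1 1 1 1
0 0 1 1

After press 4 at (0,3):
0 1 0 1
0 0 0 1
1 1 1 1
0 0 1 1

After press 5 at (0,3):
0 1 1 0
0 0 0 0
1 1 1 1
0 0 1 1

After press 6 at (2,3):
0 1 1 0
0 0 0 1
1 1 0 0
0 0 1 0

After press 7 at (2,3):
0 1 1 0
0 0 0 0
1 1 1 1
0 0 1 1

After press 8 at (2,1):
0 1 1 0
0 1 0 0
0 0 0 1
0 1 1 1

Answer: 0 1 1 0
0 1 0 0
0 0 0 1
0 1 1 1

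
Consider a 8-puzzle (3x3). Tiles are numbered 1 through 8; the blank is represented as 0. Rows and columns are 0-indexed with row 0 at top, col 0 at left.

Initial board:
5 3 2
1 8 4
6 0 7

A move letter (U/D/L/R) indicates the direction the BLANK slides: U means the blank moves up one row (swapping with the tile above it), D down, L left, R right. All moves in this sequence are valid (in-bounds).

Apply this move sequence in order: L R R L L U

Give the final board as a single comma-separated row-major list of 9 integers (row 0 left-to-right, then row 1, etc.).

After move 1 (L):
5 3 2
1 8 4
0 6 7

After move 2 (R):
5 3 2
1 8 4
6 0 7

After move 3 (R):
5 3 2
1 8 4
6 7 0

After move 4 (L):
5 3 2
1 8 4
6 0 7

After move 5 (L):
5 3 2
1 8 4
0 6 7

After move 6 (U):
5 3 2
0 8 4
1 6 7

Answer: 5, 3, 2, 0, 8, 4, 1, 6, 7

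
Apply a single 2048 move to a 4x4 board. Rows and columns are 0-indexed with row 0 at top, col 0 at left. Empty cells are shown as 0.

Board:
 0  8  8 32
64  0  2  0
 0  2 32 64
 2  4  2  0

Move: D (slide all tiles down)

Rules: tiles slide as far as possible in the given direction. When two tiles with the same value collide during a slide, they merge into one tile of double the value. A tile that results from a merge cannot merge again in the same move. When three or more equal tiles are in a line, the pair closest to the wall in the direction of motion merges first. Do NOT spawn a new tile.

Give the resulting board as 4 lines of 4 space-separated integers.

Slide down:
col 0: [0, 64, 0, 2] -> [0, 0, 64, 2]
col 1: [8, 0, 2, 4] -> [0, 8, 2, 4]
col 2: [8, 2, 32, 2] -> [8, 2, 32, 2]
col 3: [32, 0, 64, 0] -> [0, 0, 32, 64]

Answer:  0  0  8  0
 0  8  2  0
64  2 32 32
 2  4  2 64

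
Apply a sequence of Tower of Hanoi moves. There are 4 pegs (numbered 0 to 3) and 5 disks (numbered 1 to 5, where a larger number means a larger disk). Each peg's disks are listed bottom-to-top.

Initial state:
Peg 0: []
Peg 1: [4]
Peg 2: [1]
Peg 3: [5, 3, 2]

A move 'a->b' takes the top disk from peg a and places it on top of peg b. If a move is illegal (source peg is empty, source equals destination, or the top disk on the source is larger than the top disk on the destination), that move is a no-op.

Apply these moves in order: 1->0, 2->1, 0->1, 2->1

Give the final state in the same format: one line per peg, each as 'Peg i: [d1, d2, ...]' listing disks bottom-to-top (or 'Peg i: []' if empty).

Answer: Peg 0: [4]
Peg 1: [1]
Peg 2: []
Peg 3: [5, 3, 2]

Derivation:
After move 1 (1->0):
Peg 0: [4]
Peg 1: []
Peg 2: [1]
Peg 3: [5, 3, 2]

After move 2 (2->1):
Peg 0: [4]
Peg 1: [1]
Peg 2: []
Peg 3: [5, 3, 2]

After move 3 (0->1):
Peg 0: [4]
Peg 1: [1]
Peg 2: []
Peg 3: [5, 3, 2]

After move 4 (2->1):
Peg 0: [4]
Peg 1: [1]
Peg 2: []
Peg 3: [5, 3, 2]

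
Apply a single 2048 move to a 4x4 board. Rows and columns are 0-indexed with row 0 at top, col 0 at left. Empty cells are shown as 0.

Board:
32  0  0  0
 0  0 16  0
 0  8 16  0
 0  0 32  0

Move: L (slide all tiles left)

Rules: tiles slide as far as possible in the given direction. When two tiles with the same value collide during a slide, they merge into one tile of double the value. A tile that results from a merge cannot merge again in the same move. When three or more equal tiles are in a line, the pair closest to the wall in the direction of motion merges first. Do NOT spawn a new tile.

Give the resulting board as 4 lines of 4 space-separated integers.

Slide left:
row 0: [32, 0, 0, 0] -> [32, 0, 0, 0]
row 1: [0, 0, 16, 0] -> [16, 0, 0, 0]
row 2: [0, 8, 16, 0] -> [8, 16, 0, 0]
row 3: [0, 0, 32, 0] -> [32, 0, 0, 0]

Answer: 32  0  0  0
16  0  0  0
 8 16  0  0
32  0  0  0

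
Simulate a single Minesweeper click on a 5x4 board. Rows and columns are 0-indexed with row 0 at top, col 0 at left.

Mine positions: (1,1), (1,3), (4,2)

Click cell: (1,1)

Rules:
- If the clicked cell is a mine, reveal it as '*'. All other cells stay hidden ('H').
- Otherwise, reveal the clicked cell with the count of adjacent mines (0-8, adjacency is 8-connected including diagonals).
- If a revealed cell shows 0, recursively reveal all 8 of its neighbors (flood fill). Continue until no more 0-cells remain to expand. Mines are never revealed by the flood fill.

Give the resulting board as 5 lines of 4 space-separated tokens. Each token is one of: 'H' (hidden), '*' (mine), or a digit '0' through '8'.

H H H H
H * H H
H H H H
H H H H
H H H H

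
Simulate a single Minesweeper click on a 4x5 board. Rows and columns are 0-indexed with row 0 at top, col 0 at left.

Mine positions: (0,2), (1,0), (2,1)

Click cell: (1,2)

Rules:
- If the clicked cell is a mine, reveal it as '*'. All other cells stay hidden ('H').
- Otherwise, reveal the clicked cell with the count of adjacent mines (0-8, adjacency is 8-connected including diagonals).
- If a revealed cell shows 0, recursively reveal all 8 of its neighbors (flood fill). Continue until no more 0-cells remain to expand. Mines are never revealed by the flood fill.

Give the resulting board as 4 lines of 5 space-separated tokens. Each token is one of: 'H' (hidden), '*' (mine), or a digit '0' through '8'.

H H H H H
H H 2 H H
H H H H H
H H H H H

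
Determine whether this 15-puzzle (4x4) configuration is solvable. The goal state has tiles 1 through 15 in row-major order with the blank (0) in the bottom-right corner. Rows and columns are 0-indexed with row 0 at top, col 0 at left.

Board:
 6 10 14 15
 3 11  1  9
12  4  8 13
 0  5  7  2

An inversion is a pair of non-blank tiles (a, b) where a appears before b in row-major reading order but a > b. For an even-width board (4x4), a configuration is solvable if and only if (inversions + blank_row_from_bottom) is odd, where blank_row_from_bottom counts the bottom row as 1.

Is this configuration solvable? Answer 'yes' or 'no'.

Inversions: 63
Blank is in row 3 (0-indexed from top), which is row 1 counting from the bottom (bottom = 1).
63 + 1 = 64, which is even, so the puzzle is not solvable.

Answer: no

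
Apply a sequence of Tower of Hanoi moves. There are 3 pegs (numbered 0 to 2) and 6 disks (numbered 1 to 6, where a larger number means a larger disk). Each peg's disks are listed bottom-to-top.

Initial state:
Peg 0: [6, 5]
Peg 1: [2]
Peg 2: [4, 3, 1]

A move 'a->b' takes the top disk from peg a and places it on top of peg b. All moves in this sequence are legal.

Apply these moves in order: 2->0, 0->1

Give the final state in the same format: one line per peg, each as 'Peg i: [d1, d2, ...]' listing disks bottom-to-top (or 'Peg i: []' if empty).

After move 1 (2->0):
Peg 0: [6, 5, 1]
Peg 1: [2]
Peg 2: [4, 3]

After move 2 (0->1):
Peg 0: [6, 5]
Peg 1: [2, 1]
Peg 2: [4, 3]

Answer: Peg 0: [6, 5]
Peg 1: [2, 1]
Peg 2: [4, 3]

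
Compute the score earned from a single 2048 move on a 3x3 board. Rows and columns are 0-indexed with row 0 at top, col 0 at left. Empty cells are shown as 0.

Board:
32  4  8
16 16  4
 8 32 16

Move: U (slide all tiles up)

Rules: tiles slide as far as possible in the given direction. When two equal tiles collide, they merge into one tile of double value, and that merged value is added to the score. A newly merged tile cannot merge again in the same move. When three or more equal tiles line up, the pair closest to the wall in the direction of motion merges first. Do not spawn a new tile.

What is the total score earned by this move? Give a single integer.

Slide up:
col 0: [32, 16, 8] -> [32, 16, 8]  score +0 (running 0)
col 1: [4, 16, 32] -> [4, 16, 32]  score +0 (running 0)
col 2: [8, 4, 16] -> [8, 4, 16]  score +0 (running 0)
Board after move:
32  4  8
16 16  4
 8 32 16

Answer: 0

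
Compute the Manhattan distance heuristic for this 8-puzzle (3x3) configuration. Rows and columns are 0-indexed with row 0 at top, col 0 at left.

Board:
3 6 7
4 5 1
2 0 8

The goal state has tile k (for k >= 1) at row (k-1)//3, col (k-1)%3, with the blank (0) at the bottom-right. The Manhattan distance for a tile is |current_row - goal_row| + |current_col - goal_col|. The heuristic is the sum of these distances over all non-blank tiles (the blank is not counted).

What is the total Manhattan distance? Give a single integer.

Answer: 15

Derivation:
Tile 3: (0,0)->(0,2) = 2
Tile 6: (0,1)->(1,2) = 2
Tile 7: (0,2)->(2,0) = 4
Tile 4: (1,0)->(1,0) = 0
Tile 5: (1,1)->(1,1) = 0
Tile 1: (1,2)->(0,0) = 3
Tile 2: (2,0)->(0,1) = 3
Tile 8: (2,2)->(2,1) = 1
Sum: 2 + 2 + 4 + 0 + 0 + 3 + 3 + 1 = 15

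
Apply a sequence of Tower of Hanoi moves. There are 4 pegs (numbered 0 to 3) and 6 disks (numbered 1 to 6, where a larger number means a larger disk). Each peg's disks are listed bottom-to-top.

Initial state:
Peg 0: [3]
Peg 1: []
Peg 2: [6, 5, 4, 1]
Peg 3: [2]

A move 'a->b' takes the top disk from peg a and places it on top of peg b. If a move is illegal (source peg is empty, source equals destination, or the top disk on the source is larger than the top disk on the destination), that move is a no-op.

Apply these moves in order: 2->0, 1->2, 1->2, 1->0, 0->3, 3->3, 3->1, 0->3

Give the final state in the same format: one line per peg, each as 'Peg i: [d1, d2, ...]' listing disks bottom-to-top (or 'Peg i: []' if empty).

After move 1 (2->0):
Peg 0: [3, 1]
Peg 1: []
Peg 2: [6, 5, 4]
Peg 3: [2]

After move 2 (1->2):
Peg 0: [3, 1]
Peg 1: []
Peg 2: [6, 5, 4]
Peg 3: [2]

After move 3 (1->2):
Peg 0: [3, 1]
Peg 1: []
Peg 2: [6, 5, 4]
Peg 3: [2]

After move 4 (1->0):
Peg 0: [3, 1]
Peg 1: []
Peg 2: [6, 5, 4]
Peg 3: [2]

After move 5 (0->3):
Peg 0: [3]
Peg 1: []
Peg 2: [6, 5, 4]
Peg 3: [2, 1]

After move 6 (3->3):
Peg 0: [3]
Peg 1: []
Peg 2: [6, 5, 4]
Peg 3: [2, 1]

After move 7 (3->1):
Peg 0: [3]
Peg 1: [1]
Peg 2: [6, 5, 4]
Peg 3: [2]

After move 8 (0->3):
Peg 0: [3]
Peg 1: [1]
Peg 2: [6, 5, 4]
Peg 3: [2]

Answer: Peg 0: [3]
Peg 1: [1]
Peg 2: [6, 5, 4]
Peg 3: [2]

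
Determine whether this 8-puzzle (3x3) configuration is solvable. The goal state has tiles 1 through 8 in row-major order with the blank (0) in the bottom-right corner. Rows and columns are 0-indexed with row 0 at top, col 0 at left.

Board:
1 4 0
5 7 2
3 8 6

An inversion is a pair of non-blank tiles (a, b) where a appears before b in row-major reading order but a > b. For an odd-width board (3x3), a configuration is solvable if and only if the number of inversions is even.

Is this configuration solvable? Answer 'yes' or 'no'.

Inversions (pairs i<j in row-major order where tile[i] > tile[j] > 0): 8
8 is even, so the puzzle is solvable.

Answer: yes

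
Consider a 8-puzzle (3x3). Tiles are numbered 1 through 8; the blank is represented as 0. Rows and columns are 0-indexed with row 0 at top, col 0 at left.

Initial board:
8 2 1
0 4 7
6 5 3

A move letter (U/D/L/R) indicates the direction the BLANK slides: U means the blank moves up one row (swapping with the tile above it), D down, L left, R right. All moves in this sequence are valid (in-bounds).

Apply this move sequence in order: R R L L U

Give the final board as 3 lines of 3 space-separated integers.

After move 1 (R):
8 2 1
4 0 7
6 5 3

After move 2 (R):
8 2 1
4 7 0
6 5 3

After move 3 (L):
8 2 1
4 0 7
6 5 3

After move 4 (L):
8 2 1
0 4 7
6 5 3

After move 5 (U):
0 2 1
8 4 7
6 5 3

Answer: 0 2 1
8 4 7
6 5 3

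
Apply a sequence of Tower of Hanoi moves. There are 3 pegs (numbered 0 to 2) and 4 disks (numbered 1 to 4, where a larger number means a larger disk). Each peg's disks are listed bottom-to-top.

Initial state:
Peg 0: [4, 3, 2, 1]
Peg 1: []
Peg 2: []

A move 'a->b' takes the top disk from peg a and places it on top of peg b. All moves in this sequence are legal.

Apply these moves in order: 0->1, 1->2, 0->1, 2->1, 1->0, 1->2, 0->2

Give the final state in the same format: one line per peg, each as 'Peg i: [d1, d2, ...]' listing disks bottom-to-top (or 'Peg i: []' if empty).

Answer: Peg 0: [4, 3]
Peg 1: []
Peg 2: [2, 1]

Derivation:
After move 1 (0->1):
Peg 0: [4, 3, 2]
Peg 1: [1]
Peg 2: []

After move 2 (1->2):
Peg 0: [4, 3, 2]
Peg 1: []
Peg 2: [1]

After move 3 (0->1):
Peg 0: [4, 3]
Peg 1: [2]
Peg 2: [1]

After move 4 (2->1):
Peg 0: [4, 3]
Peg 1: [2, 1]
Peg 2: []

After move 5 (1->0):
Peg 0: [4, 3, 1]
Peg 1: [2]
Peg 2: []

After move 6 (1->2):
Peg 0: [4, 3, 1]
Peg 1: []
Peg 2: [2]

After move 7 (0->2):
Peg 0: [4, 3]
Peg 1: []
Peg 2: [2, 1]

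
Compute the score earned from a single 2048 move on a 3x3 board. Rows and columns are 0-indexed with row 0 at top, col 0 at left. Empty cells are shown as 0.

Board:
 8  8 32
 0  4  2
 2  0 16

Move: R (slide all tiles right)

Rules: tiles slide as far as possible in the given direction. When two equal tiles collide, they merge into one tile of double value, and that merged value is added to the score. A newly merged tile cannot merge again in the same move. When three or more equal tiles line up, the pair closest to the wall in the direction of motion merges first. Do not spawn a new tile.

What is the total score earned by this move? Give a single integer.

Slide right:
row 0: [8, 8, 32] -> [0, 16, 32]  score +16 (running 16)
row 1: [0, 4, 2] -> [0, 4, 2]  score +0 (running 16)
row 2: [2, 0, 16] -> [0, 2, 16]  score +0 (running 16)
Board after move:
 0 16 32
 0  4  2
 0  2 16

Answer: 16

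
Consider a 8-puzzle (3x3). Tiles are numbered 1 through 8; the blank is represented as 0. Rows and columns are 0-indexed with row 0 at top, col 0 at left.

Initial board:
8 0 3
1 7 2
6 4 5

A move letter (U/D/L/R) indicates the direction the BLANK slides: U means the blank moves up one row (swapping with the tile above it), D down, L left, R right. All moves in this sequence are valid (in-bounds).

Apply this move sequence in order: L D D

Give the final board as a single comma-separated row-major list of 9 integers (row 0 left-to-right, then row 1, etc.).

After move 1 (L):
0 8 3
1 7 2
6 4 5

After move 2 (D):
1 8 3
0 7 2
6 4 5

After move 3 (D):
1 8 3
6 7 2
0 4 5

Answer: 1, 8, 3, 6, 7, 2, 0, 4, 5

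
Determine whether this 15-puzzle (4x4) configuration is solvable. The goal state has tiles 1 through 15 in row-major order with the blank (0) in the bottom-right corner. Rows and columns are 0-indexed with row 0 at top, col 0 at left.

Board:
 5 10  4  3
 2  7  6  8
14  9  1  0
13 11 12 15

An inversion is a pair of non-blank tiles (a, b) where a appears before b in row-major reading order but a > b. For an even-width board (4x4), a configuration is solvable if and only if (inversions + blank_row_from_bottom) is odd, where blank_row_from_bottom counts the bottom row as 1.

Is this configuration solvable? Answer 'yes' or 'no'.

Inversions: 30
Blank is in row 2 (0-indexed from top), which is row 2 counting from the bottom (bottom = 1).
30 + 2 = 32, which is even, so the puzzle is not solvable.

Answer: no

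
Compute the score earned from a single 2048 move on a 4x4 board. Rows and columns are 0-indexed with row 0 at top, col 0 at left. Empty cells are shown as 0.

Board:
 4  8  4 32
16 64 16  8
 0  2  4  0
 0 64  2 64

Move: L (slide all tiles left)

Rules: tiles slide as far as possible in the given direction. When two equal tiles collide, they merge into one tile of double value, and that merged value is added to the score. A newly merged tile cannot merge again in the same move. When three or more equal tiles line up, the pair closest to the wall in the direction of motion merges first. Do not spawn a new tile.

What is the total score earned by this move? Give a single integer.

Answer: 0

Derivation:
Slide left:
row 0: [4, 8, 4, 32] -> [4, 8, 4, 32]  score +0 (running 0)
row 1: [16, 64, 16, 8] -> [16, 64, 16, 8]  score +0 (running 0)
row 2: [0, 2, 4, 0] -> [2, 4, 0, 0]  score +0 (running 0)
row 3: [0, 64, 2, 64] -> [64, 2, 64, 0]  score +0 (running 0)
Board after move:
 4  8  4 32
16 64 16  8
 2  4  0  0
64  2 64  0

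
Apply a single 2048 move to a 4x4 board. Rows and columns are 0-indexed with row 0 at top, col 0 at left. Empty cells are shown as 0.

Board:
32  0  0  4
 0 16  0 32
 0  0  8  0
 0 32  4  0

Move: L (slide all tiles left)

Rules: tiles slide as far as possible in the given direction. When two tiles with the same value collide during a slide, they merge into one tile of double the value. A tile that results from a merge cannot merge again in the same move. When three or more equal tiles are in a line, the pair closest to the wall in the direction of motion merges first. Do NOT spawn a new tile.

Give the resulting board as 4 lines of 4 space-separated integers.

Slide left:
row 0: [32, 0, 0, 4] -> [32, 4, 0, 0]
row 1: [0, 16, 0, 32] -> [16, 32, 0, 0]
row 2: [0, 0, 8, 0] -> [8, 0, 0, 0]
row 3: [0, 32, 4, 0] -> [32, 4, 0, 0]

Answer: 32  4  0  0
16 32  0  0
 8  0  0  0
32  4  0  0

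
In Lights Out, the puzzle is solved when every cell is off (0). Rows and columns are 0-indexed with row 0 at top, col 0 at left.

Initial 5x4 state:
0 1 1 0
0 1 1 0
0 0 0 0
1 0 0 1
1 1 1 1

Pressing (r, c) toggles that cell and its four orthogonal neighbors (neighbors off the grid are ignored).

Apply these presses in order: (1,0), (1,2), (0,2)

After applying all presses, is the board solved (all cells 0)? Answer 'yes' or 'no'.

Answer: no

Derivation:
After press 1 at (1,0):
1 1 1 0
1 0 1 0
1 0 0 0
1 0 0 1
1 1 1 1

After press 2 at (1,2):
1 1 0 0
1 1 0 1
1 0 1 0
1 0 0 1
1 1 1 1

After press 3 at (0,2):
1 0 1 1
1 1 1 1
1 0 1 0
1 0 0 1
1 1 1 1

Lights still on: 15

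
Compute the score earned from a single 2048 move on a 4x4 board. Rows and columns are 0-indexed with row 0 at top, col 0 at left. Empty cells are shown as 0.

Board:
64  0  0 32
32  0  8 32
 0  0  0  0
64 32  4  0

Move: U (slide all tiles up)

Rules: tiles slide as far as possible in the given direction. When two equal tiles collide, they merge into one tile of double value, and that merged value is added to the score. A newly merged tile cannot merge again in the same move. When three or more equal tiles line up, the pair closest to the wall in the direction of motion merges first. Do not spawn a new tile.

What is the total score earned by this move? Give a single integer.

Answer: 64

Derivation:
Slide up:
col 0: [64, 32, 0, 64] -> [64, 32, 64, 0]  score +0 (running 0)
col 1: [0, 0, 0, 32] -> [32, 0, 0, 0]  score +0 (running 0)
col 2: [0, 8, 0, 4] -> [8, 4, 0, 0]  score +0 (running 0)
col 3: [32, 32, 0, 0] -> [64, 0, 0, 0]  score +64 (running 64)
Board after move:
64 32  8 64
32  0  4  0
64  0  0  0
 0  0  0  0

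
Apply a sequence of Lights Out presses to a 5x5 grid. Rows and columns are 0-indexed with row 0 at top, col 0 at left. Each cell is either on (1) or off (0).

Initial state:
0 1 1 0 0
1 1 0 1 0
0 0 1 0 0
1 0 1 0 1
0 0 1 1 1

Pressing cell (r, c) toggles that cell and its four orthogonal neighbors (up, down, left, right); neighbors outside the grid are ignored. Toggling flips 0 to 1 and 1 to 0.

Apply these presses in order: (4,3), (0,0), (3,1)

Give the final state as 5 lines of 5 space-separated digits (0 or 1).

After press 1 at (4,3):
0 1 1 0 0
1 1 0 1 0
0 0 1 0 0
1 0 1 1 1
0 0 0 0 0

After press 2 at (0,0):
1 0 1 0 0
0 1 0 1 0
0 0 1 0 0
1 0 1 1 1
0 0 0 0 0

After press 3 at (3,1):
1 0 1 0 0
0 1 0 1 0
0 1 1 0 0
0 1 0 1 1
0 1 0 0 0

Answer: 1 0 1 0 0
0 1 0 1 0
0 1 1 0 0
0 1 0 1 1
0 1 0 0 0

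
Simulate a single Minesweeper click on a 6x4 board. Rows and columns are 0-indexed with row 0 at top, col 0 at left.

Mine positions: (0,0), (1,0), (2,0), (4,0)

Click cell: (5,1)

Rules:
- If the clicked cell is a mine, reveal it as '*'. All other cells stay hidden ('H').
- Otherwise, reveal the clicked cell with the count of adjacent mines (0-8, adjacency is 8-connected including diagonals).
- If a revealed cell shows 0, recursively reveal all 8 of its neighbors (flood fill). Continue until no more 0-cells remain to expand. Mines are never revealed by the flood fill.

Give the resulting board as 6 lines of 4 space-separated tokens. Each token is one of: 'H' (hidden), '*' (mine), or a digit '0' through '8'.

H H H H
H H H H
H H H H
H H H H
H H H H
H 1 H H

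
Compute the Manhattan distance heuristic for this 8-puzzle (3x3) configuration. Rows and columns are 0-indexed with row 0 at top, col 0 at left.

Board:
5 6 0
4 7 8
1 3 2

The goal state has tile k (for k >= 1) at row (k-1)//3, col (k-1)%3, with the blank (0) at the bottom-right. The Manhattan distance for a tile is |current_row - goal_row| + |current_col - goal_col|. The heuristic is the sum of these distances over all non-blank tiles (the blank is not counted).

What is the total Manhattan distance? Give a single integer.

Answer: 16

Derivation:
Tile 5: (0,0)->(1,1) = 2
Tile 6: (0,1)->(1,2) = 2
Tile 4: (1,0)->(1,0) = 0
Tile 7: (1,1)->(2,0) = 2
Tile 8: (1,2)->(2,1) = 2
Tile 1: (2,0)->(0,0) = 2
Tile 3: (2,1)->(0,2) = 3
Tile 2: (2,2)->(0,1) = 3
Sum: 2 + 2 + 0 + 2 + 2 + 2 + 3 + 3 = 16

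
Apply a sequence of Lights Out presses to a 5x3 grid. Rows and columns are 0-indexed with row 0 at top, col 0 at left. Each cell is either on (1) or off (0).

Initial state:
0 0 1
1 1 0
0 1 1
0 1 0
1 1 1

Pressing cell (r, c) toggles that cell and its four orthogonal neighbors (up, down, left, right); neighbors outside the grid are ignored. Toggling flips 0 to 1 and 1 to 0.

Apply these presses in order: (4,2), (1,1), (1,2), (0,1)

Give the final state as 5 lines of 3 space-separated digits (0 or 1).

After press 1 at (4,2):
0 0 1
1 1 0
0 1 1
0 1 1
1 0 0

After press 2 at (1,1):
0 1 1
0 0 1
0 0 1
0 1 1
1 0 0

After press 3 at (1,2):
0 1 0
0 1 0
0 0 0
0 1 1
1 0 0

After press 4 at (0,1):
1 0 1
0 0 0
0 0 0
0 1 1
1 0 0

Answer: 1 0 1
0 0 0
0 0 0
0 1 1
1 0 0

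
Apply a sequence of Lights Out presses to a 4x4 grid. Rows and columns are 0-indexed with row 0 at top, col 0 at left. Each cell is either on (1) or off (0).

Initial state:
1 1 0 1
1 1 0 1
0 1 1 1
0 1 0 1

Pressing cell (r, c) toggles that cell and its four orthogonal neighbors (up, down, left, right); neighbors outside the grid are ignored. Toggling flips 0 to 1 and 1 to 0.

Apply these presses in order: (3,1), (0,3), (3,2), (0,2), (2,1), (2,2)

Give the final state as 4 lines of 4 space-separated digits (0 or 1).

After press 1 at (3,1):
1 1 0 1
1 1 0 1
0 0 1 1
1 0 1 1

After press 2 at (0,3):
1 1 1 0
1 1 0 0
0 0 1 1
1 0 1 1

After press 3 at (3,2):
1 1 1 0
1 1 0 0
0 0 0 1
1 1 0 0

After press 4 at (0,2):
1 0 0 1
1 1 1 0
0 0 0 1
1 1 0 0

After press 5 at (2,1):
1 0 0 1
1 0 1 0
1 1 1 1
1 0 0 0

After press 6 at (2,2):
1 0 0 1
1 0 0 0
1 0 0 0
1 0 1 0

Answer: 1 0 0 1
1 0 0 0
1 0 0 0
1 0 1 0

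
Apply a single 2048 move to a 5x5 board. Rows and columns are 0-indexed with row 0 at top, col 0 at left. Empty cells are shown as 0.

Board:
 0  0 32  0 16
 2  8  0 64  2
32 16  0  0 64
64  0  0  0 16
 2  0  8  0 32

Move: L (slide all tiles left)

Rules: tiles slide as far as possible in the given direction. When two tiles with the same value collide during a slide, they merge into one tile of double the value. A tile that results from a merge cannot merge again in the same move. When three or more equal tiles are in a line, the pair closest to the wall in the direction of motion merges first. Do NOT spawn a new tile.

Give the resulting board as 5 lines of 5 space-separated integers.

Answer: 32 16  0  0  0
 2  8 64  2  0
32 16 64  0  0
64 16  0  0  0
 2  8 32  0  0

Derivation:
Slide left:
row 0: [0, 0, 32, 0, 16] -> [32, 16, 0, 0, 0]
row 1: [2, 8, 0, 64, 2] -> [2, 8, 64, 2, 0]
row 2: [32, 16, 0, 0, 64] -> [32, 16, 64, 0, 0]
row 3: [64, 0, 0, 0, 16] -> [64, 16, 0, 0, 0]
row 4: [2, 0, 8, 0, 32] -> [2, 8, 32, 0, 0]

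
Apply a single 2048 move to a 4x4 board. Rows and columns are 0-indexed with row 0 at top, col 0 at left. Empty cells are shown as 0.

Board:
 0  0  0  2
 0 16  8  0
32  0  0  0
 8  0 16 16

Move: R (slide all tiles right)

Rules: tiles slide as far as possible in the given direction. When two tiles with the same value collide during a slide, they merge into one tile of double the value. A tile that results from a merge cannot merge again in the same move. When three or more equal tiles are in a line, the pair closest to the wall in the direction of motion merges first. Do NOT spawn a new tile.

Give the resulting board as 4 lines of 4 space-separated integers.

Answer:  0  0  0  2
 0  0 16  8
 0  0  0 32
 0  0  8 32

Derivation:
Slide right:
row 0: [0, 0, 0, 2] -> [0, 0, 0, 2]
row 1: [0, 16, 8, 0] -> [0, 0, 16, 8]
row 2: [32, 0, 0, 0] -> [0, 0, 0, 32]
row 3: [8, 0, 16, 16] -> [0, 0, 8, 32]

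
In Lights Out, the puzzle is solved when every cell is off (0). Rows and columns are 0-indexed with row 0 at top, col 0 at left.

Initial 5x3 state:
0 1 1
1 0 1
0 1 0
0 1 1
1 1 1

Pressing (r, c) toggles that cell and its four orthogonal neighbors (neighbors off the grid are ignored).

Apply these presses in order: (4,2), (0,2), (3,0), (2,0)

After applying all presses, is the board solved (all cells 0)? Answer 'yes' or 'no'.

Answer: yes

Derivation:
After press 1 at (4,2):
0 1 1
1 0 1
0 1 0
0 1 0
1 0 0

After press 2 at (0,2):
0 0 0
1 0 0
0 1 0
0 1 0
1 0 0

After press 3 at (3,0):
0 0 0
1 0 0
1 1 0
1 0 0
0 0 0

After press 4 at (2,0):
0 0 0
0 0 0
0 0 0
0 0 0
0 0 0

Lights still on: 0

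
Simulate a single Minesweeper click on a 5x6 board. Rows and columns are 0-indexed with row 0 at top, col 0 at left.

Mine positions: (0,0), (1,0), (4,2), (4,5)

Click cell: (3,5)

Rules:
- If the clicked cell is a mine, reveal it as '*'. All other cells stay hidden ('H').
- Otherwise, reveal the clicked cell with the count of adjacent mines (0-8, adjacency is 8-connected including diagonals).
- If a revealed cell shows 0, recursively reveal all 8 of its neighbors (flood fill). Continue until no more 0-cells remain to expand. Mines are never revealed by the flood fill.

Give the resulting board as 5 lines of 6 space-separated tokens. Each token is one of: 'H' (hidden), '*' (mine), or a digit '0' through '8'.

H H H H H H
H H H H H H
H H H H H H
H H H H H 1
H H H H H H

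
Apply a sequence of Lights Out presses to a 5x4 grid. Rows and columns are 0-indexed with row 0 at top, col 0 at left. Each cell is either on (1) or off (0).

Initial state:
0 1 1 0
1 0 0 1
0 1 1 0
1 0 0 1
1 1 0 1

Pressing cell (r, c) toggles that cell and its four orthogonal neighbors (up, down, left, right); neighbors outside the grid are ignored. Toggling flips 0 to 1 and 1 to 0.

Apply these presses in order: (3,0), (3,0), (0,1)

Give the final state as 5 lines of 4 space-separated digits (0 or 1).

Answer: 1 0 0 0
1 1 0 1
0 1 1 0
1 0 0 1
1 1 0 1

Derivation:
After press 1 at (3,0):
0 1 1 0
1 0 0 1
1 1 1 0
0 1 0 1
0 1 0 1

After press 2 at (3,0):
0 1 1 0
1 0 0 1
0 1 1 0
1 0 0 1
1 1 0 1

After press 3 at (0,1):
1 0 0 0
1 1 0 1
0 1 1 0
1 0 0 1
1 1 0 1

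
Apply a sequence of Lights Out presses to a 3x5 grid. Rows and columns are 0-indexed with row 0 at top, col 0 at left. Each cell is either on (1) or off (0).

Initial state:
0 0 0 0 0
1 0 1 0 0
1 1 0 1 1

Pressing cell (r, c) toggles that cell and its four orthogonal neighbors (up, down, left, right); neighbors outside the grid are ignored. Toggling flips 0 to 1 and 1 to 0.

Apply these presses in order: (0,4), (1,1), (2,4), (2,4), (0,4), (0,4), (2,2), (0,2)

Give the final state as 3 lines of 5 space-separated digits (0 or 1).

After press 1 at (0,4):
0 0 0 1 1
1 0 1 0 1
1 1 0 1 1

After press 2 at (1,1):
0 1 0 1 1
0 1 0 0 1
1 0 0 1 1

After press 3 at (2,4):
0 1 0 1 1
0 1 0 0 0
1 0 0 0 0

After press 4 at (2,4):
0 1 0 1 1
0 1 0 0 1
1 0 0 1 1

After press 5 at (0,4):
0 1 0 0 0
0 1 0 0 0
1 0 0 1 1

After press 6 at (0,4):
0 1 0 1 1
0 1 0 0 1
1 0 0 1 1

After press 7 at (2,2):
0 1 0 1 1
0 1 1 0 1
1 1 1 0 1

After press 8 at (0,2):
0 0 1 0 1
0 1 0 0 1
1 1 1 0 1

Answer: 0 0 1 0 1
0 1 0 0 1
1 1 1 0 1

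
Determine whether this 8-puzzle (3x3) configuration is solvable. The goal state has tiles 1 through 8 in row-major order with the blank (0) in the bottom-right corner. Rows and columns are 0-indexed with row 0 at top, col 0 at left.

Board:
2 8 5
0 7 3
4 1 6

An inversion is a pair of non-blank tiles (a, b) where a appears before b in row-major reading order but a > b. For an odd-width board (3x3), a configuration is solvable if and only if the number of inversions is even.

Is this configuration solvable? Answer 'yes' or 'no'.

Answer: yes

Derivation:
Inversions (pairs i<j in row-major order where tile[i] > tile[j] > 0): 16
16 is even, so the puzzle is solvable.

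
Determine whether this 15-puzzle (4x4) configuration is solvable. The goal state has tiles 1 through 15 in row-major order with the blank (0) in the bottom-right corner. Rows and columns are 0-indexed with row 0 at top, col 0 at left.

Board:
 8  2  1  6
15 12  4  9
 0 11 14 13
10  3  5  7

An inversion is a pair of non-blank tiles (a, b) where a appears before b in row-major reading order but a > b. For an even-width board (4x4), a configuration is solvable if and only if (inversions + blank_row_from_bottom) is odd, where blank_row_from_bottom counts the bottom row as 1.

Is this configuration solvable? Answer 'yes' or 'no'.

Answer: no

Derivation:
Inversions: 48
Blank is in row 2 (0-indexed from top), which is row 2 counting from the bottom (bottom = 1).
48 + 2 = 50, which is even, so the puzzle is not solvable.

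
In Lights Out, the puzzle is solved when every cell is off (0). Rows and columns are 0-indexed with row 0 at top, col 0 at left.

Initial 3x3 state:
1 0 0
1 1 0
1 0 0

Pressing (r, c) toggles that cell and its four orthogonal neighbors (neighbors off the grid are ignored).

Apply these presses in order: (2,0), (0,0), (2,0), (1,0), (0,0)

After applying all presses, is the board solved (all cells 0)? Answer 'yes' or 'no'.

After press 1 at (2,0):
1 0 0
0 1 0
0 1 0

After press 2 at (0,0):
0 1 0
1 1 0
0 1 0

After press 3 at (2,0):
0 1 0
0 1 0
1 0 0

After press 4 at (1,0):
1 1 0
1 0 0
0 0 0

After press 5 at (0,0):
0 0 0
0 0 0
0 0 0

Lights still on: 0

Answer: yes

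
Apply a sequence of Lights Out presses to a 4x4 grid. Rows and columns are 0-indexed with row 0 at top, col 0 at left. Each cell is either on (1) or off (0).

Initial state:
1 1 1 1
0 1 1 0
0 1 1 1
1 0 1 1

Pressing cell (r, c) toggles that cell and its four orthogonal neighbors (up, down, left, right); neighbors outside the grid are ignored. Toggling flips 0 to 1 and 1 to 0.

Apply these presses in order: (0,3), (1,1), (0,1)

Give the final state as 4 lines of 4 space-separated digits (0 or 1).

After press 1 at (0,3):
1 1 0 0
0 1 1 1
0 1 1 1
1 0 1 1

After press 2 at (1,1):
1 0 0 0
1 0 0 1
0 0 1 1
1 0 1 1

After press 3 at (0,1):
0 1 1 0
1 1 0 1
0 0 1 1
1 0 1 1

Answer: 0 1 1 0
1 1 0 1
0 0 1 1
1 0 1 1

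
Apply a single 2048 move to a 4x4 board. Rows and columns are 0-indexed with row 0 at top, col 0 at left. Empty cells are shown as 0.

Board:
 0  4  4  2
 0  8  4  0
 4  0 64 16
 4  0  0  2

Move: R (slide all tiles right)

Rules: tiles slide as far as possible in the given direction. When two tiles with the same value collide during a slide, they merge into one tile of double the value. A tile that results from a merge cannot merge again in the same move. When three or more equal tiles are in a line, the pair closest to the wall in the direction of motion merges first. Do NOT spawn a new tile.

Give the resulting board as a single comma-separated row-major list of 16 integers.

Answer: 0, 0, 8, 2, 0, 0, 8, 4, 0, 4, 64, 16, 0, 0, 4, 2

Derivation:
Slide right:
row 0: [0, 4, 4, 2] -> [0, 0, 8, 2]
row 1: [0, 8, 4, 0] -> [0, 0, 8, 4]
row 2: [4, 0, 64, 16] -> [0, 4, 64, 16]
row 3: [4, 0, 0, 2] -> [0, 0, 4, 2]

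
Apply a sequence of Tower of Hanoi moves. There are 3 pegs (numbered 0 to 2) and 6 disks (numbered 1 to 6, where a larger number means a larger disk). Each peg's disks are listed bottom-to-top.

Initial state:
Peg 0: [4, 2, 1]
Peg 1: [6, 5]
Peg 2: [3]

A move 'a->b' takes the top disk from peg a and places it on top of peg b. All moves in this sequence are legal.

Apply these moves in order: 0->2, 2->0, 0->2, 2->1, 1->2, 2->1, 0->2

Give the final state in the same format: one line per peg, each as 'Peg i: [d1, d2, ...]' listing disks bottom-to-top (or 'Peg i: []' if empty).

After move 1 (0->2):
Peg 0: [4, 2]
Peg 1: [6, 5]
Peg 2: [3, 1]

After move 2 (2->0):
Peg 0: [4, 2, 1]
Peg 1: [6, 5]
Peg 2: [3]

After move 3 (0->2):
Peg 0: [4, 2]
Peg 1: [6, 5]
Peg 2: [3, 1]

After move 4 (2->1):
Peg 0: [4, 2]
Peg 1: [6, 5, 1]
Peg 2: [3]

After move 5 (1->2):
Peg 0: [4, 2]
Peg 1: [6, 5]
Peg 2: [3, 1]

After move 6 (2->1):
Peg 0: [4, 2]
Peg 1: [6, 5, 1]
Peg 2: [3]

After move 7 (0->2):
Peg 0: [4]
Peg 1: [6, 5, 1]
Peg 2: [3, 2]

Answer: Peg 0: [4]
Peg 1: [6, 5, 1]
Peg 2: [3, 2]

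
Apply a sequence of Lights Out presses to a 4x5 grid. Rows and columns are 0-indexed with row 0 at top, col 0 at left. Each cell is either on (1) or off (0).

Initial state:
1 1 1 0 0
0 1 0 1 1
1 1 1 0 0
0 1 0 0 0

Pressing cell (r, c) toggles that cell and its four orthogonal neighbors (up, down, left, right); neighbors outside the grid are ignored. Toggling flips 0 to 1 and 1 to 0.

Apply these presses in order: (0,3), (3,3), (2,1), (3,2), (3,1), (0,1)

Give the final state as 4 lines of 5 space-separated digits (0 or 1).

Answer: 0 0 1 1 1
0 1 0 0 1
0 1 1 1 0
1 0 1 0 1

Derivation:
After press 1 at (0,3):
1 1 0 1 1
0 1 0 0 1
1 1 1 0 0
0 1 0 0 0

After press 2 at (3,3):
1 1 0 1 1
0 1 0 0 1
1 1 1 1 0
0 1 1 1 1

After press 3 at (2,1):
1 1 0 1 1
0 0 0 0 1
0 0 0 1 0
0 0 1 1 1

After press 4 at (3,2):
1 1 0 1 1
0 0 0 0 1
0 0 1 1 0
0 1 0 0 1

After press 5 at (3,1):
1 1 0 1 1
0 0 0 0 1
0 1 1 1 0
1 0 1 0 1

After press 6 at (0,1):
0 0 1 1 1
0 1 0 0 1
0 1 1 1 0
1 0 1 0 1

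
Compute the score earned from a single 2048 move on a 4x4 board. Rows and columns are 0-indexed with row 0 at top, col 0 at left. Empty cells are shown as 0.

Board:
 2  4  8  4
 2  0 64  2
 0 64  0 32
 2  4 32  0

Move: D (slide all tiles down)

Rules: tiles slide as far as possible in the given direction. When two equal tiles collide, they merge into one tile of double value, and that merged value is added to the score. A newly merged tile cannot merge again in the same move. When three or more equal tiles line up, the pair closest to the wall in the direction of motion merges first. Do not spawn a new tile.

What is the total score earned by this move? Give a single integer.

Answer: 4

Derivation:
Slide down:
col 0: [2, 2, 0, 2] -> [0, 0, 2, 4]  score +4 (running 4)
col 1: [4, 0, 64, 4] -> [0, 4, 64, 4]  score +0 (running 4)
col 2: [8, 64, 0, 32] -> [0, 8, 64, 32]  score +0 (running 4)
col 3: [4, 2, 32, 0] -> [0, 4, 2, 32]  score +0 (running 4)
Board after move:
 0  0  0  0
 0  4  8  4
 2 64 64  2
 4  4 32 32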